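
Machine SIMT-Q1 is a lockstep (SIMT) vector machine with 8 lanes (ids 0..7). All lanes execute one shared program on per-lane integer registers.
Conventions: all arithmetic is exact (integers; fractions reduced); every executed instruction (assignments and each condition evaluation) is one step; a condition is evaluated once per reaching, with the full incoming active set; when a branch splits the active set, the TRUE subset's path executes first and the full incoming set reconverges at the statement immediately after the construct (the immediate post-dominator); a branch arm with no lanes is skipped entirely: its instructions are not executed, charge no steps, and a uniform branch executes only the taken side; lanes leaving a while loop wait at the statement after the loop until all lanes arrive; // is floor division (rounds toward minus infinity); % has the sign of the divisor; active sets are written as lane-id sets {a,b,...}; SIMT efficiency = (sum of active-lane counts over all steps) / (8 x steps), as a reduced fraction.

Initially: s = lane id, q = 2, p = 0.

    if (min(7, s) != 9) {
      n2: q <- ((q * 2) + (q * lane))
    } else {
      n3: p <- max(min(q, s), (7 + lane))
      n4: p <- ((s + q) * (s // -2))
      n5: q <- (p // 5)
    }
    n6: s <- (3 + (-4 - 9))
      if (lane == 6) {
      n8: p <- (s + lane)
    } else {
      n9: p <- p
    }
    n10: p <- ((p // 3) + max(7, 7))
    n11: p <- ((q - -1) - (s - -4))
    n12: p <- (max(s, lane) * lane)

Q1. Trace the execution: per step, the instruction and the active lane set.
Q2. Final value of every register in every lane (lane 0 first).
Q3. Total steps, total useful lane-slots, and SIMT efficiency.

step 0: eval (min(7, s) != 9)        {0,1,2,3,4,5,6,7}
step 1: q <- ((q * 2) + (q * lane))  {0,1,2,3,4,5,6,7}
step 2: s <- (3 + (-4 - 9))          {0,1,2,3,4,5,6,7}
step 3: eval (lane == 6)             {0,1,2,3,4,5,6,7}
step 4: p <- (s + lane)              {6}
step 5: p <- p                       {0,1,2,3,4,5,7}
step 6: p <- ((p // 3) + max(7, 7))  {0,1,2,3,4,5,6,7}
step 7: p <- ((q - -1) - (s - -4))   {0,1,2,3,4,5,6,7}
step 8: p <- (max(s, lane) * lane)   {0,1,2,3,4,5,6,7}

Answer: 9 steps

s: -10,-10,-10,-10,-10,-10,-10,-10
q: 4,6,8,10,12,14,16,18
p: 0,1,4,9,16,25,36,49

steps = 9; useful = 64; efficiency = 64/72 = 8/9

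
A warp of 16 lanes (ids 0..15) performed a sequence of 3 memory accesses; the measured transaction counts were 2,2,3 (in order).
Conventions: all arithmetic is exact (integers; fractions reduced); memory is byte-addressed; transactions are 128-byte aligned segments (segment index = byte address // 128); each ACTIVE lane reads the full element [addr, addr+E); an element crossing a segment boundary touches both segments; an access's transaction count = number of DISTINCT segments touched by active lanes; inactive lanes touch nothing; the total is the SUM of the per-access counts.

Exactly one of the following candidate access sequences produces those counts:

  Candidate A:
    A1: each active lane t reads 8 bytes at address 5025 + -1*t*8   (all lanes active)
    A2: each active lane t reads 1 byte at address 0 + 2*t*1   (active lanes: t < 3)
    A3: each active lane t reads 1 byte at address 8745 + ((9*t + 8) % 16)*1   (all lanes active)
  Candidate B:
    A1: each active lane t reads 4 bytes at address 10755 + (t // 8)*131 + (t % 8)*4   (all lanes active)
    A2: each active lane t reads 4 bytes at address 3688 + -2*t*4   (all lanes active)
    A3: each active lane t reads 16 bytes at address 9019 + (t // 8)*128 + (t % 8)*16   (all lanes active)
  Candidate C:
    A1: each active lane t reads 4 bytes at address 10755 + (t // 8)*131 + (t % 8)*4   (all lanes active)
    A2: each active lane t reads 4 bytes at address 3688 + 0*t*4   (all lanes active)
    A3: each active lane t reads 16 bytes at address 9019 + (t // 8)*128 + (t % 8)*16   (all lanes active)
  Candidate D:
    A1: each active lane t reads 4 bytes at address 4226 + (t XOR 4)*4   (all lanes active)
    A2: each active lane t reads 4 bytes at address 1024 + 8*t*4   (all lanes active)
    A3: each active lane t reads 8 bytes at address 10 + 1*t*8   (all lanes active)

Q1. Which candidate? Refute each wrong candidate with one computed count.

A: A2 gives 1 transaction, not 2
C: A2 gives 1 transaction, not 2
D: A1 gives 1 transaction, not 2
B: all counts match (2,2,3)

Answer: B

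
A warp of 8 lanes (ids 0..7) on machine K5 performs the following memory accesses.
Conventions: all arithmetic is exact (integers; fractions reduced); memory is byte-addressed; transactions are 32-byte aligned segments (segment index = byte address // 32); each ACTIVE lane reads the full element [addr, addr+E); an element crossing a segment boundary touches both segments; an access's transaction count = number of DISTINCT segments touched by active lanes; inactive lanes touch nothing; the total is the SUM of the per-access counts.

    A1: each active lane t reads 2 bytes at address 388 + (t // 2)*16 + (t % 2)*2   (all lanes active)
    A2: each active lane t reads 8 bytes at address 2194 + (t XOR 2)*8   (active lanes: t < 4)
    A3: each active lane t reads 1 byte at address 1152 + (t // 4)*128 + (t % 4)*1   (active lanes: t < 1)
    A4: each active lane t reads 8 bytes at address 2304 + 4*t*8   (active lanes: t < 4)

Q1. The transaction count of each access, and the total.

A1: 2 transactions
A2: 2 transactions
A3: 1 transaction
A4: 4 transactions

Answer: 2,2,1,4; total 9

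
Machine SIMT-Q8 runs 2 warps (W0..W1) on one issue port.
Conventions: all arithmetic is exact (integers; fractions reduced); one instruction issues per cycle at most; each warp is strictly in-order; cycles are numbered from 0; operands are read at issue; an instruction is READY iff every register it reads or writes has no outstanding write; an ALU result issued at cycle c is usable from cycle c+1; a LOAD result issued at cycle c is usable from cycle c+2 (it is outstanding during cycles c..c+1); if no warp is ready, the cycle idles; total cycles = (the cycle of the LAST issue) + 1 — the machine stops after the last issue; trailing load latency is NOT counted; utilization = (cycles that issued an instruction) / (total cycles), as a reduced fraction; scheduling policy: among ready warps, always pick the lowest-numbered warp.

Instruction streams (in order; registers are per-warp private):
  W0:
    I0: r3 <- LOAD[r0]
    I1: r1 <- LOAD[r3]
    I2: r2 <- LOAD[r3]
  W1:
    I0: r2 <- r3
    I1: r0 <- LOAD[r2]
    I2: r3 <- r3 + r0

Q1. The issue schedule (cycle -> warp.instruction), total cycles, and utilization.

cycle 0: W0.I0
cycle 1: W1.I0
cycle 2: W0.I1
cycle 3: W0.I2
cycle 4: W1.I1
cycle 5: idle
cycle 6: W1.I2

Answer: 7 cycles, utilization 6/7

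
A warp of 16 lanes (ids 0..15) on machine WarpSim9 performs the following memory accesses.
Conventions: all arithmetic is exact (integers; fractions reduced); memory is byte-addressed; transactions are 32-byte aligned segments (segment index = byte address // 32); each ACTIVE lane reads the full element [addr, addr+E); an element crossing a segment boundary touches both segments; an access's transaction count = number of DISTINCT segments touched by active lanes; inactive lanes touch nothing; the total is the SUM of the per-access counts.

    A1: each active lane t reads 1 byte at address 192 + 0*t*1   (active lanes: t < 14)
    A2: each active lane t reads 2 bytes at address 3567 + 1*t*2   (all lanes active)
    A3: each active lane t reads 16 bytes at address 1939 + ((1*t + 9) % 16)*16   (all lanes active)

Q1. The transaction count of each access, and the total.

A1: 1 transaction
A2: 2 transactions
A3: 9 transactions

Answer: 1,2,9; total 12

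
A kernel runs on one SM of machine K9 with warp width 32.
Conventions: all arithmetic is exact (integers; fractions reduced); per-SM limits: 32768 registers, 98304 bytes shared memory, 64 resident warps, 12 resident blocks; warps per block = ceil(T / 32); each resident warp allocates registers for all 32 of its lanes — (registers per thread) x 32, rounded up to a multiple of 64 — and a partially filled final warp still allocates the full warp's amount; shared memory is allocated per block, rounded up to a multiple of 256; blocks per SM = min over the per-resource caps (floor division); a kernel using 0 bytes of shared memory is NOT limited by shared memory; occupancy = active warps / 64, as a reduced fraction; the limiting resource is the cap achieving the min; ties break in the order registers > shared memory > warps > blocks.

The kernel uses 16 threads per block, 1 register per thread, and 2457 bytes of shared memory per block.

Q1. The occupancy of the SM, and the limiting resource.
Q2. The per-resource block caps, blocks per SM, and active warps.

Answer: occupancy 3/16, limited by blocks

registers: 512 blocks
shared memory: 38 blocks
warps: 64 blocks
blocks: 12 blocks

Answer: 12 blocks, 12 active warps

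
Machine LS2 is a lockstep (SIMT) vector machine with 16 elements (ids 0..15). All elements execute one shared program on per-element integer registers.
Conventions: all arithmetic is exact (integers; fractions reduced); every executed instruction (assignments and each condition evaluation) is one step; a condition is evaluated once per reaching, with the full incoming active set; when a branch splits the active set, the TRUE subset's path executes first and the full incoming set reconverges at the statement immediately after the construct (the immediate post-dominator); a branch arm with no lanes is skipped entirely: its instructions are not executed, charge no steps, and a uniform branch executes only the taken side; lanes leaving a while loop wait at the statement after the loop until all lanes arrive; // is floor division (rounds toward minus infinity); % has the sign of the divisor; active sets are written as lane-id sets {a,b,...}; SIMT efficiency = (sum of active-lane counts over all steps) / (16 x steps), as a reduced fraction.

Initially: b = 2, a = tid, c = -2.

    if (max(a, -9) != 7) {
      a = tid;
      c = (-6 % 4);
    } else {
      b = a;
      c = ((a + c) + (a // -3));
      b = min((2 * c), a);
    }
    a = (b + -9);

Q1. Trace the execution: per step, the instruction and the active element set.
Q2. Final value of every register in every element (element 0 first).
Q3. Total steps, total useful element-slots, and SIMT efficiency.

step 0: eval (max(a, -9) != 7)       {0,1,2,3,4,5,6,7,8,9,10,11,12,13,14,15}
step 1: a <- tid                     {0,1,2,3,4,5,6,8,9,10,11,12,13,14,15}
step 2: c <- (-6 % 4)                {0,1,2,3,4,5,6,8,9,10,11,12,13,14,15}
step 3: b <- a                       {7}
step 4: c <- ((a + c) + (a // -3))   {7}
step 5: b <- min((2 * c), a)         {7}
step 6: a <- (b + -9)                {0,1,2,3,4,5,6,7,8,9,10,11,12,13,14,15}

Answer: 7 steps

b: 2,2,2,2,2,2,2,4,2,2,2,2,2,2,2,2
a: -7,-7,-7,-7,-7,-7,-7,-5,-7,-7,-7,-7,-7,-7,-7,-7
c: 2,2,2,2,2,2,2,2,2,2,2,2,2,2,2,2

steps = 7; useful = 65; efficiency = 65/112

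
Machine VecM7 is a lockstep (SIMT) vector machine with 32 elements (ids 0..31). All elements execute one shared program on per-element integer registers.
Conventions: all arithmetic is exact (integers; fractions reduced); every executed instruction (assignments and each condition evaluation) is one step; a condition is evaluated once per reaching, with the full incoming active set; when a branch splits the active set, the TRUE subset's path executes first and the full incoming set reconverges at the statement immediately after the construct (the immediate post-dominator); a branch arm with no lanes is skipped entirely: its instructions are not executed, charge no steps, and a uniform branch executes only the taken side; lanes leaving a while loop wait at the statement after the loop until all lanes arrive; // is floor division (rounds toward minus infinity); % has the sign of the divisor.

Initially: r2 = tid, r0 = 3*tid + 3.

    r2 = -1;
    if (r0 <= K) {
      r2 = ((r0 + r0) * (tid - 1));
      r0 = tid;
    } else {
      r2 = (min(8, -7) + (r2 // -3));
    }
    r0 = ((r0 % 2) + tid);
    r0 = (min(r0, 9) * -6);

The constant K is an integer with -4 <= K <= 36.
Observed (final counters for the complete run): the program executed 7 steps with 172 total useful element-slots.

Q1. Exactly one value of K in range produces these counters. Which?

Answer: K = 36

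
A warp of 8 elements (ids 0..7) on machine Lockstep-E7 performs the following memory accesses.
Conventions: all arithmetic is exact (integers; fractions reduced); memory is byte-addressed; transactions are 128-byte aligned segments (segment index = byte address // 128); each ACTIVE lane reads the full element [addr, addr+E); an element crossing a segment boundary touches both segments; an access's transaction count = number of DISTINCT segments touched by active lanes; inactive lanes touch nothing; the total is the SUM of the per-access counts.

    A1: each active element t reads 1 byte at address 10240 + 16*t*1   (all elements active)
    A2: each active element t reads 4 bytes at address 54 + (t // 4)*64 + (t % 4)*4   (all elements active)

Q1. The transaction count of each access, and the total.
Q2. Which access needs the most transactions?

A1: 1 transaction
A2: 2 transactions

Answer: 1,2; total 3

Answer: A2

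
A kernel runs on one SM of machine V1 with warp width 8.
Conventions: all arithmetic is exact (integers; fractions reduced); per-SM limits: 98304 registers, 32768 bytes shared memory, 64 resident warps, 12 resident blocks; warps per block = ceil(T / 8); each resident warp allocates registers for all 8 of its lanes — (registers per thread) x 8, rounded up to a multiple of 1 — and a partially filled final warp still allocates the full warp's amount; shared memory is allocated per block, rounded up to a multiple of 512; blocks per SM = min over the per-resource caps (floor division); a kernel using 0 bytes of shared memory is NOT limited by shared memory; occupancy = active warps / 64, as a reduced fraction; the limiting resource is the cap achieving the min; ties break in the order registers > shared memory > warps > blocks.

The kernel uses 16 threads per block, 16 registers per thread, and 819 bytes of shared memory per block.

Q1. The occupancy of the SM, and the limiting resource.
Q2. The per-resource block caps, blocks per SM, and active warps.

Answer: occupancy 3/8, limited by blocks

registers: 384 blocks
shared memory: 32 blocks
warps: 32 blocks
blocks: 12 blocks

Answer: 12 blocks, 24 active warps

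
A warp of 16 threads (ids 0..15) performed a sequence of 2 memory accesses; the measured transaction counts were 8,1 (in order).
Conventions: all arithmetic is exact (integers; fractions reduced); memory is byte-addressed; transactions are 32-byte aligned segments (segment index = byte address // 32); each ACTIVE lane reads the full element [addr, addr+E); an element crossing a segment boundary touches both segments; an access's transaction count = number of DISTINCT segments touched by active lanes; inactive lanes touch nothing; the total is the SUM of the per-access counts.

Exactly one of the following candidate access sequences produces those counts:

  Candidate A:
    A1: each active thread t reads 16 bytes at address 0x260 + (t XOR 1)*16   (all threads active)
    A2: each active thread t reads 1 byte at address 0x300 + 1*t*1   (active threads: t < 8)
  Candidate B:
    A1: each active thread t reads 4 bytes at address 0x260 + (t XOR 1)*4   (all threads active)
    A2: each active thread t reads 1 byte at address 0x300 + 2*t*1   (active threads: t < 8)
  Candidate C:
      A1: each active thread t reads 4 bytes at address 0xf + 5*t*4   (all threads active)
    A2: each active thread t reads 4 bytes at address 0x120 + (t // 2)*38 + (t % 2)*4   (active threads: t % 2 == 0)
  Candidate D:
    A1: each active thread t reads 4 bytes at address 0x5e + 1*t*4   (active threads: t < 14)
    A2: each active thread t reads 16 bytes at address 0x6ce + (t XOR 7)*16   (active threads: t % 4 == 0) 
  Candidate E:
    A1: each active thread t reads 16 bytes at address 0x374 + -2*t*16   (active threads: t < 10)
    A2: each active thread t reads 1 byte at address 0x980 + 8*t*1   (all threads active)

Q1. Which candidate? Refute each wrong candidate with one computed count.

B: A1 gives 2 transactions, not 8
C: A1 gives 10 transactions, not 8
D: A1 gives 3 transactions, not 8
E: A1 gives 11 transactions, not 8
A: all counts match (8,1)

Answer: A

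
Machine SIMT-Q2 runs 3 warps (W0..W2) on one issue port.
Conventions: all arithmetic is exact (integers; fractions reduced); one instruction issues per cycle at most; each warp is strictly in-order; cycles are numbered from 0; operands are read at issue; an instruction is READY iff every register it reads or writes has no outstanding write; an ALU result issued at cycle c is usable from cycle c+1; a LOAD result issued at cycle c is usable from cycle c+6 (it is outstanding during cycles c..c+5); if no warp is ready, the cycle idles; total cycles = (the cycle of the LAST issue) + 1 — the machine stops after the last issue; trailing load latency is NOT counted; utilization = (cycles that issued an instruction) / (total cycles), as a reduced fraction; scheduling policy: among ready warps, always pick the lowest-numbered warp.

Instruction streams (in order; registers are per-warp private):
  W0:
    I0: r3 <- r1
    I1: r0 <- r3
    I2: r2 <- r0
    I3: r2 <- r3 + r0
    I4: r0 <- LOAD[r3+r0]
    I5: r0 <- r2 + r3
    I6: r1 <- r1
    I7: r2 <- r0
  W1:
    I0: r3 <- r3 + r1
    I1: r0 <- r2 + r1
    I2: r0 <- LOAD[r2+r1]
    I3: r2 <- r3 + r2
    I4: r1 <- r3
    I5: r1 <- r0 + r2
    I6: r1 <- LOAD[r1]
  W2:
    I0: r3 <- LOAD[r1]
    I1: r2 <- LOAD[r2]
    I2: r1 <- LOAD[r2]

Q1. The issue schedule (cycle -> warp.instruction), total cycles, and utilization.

cycle 0: W0.I0
cycle 1: W0.I1
cycle 2: W0.I2
cycle 3: W0.I3
cycle 4: W0.I4
cycle 5: W1.I0
cycle 6: W1.I1
cycle 7: W1.I2
cycle 8: W1.I3
cycle 9: W1.I4
cycle 10: W0.I5
cycle 11: W0.I6
cycle 12: W0.I7
cycle 13: W1.I5
cycle 14: W1.I6
cycle 15: W2.I0
cycle 16: W2.I1
cycle 17: idle
cycle 18: idle
cycle 19: idle
cycle 20: idle
cycle 21: idle
cycle 22: W2.I2

Answer: 23 cycles, utilization 18/23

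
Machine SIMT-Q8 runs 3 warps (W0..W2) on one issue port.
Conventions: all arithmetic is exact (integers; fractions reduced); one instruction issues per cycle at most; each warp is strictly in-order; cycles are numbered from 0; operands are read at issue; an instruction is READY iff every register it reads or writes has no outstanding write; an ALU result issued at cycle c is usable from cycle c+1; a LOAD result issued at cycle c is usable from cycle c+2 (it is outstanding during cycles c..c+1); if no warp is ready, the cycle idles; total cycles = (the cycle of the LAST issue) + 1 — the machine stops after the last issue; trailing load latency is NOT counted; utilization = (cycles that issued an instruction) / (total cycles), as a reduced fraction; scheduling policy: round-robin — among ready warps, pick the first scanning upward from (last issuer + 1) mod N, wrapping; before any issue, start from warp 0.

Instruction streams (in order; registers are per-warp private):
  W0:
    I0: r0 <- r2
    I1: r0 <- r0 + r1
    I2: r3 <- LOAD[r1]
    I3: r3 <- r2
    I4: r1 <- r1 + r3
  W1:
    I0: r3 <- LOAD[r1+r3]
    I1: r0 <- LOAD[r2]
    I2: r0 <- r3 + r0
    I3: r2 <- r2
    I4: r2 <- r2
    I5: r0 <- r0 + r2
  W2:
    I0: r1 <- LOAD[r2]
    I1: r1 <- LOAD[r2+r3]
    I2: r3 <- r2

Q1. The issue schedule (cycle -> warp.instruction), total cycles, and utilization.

cycle 0: W0.I0
cycle 1: W1.I0
cycle 2: W2.I0
cycle 3: W0.I1
cycle 4: W1.I1
cycle 5: W2.I1
cycle 6: W0.I2
cycle 7: W1.I2
cycle 8: W2.I2
cycle 9: W0.I3
cycle 10: W1.I3
cycle 11: W0.I4
cycle 12: W1.I4
cycle 13: W1.I5

Answer: 14 cycles, utilization 1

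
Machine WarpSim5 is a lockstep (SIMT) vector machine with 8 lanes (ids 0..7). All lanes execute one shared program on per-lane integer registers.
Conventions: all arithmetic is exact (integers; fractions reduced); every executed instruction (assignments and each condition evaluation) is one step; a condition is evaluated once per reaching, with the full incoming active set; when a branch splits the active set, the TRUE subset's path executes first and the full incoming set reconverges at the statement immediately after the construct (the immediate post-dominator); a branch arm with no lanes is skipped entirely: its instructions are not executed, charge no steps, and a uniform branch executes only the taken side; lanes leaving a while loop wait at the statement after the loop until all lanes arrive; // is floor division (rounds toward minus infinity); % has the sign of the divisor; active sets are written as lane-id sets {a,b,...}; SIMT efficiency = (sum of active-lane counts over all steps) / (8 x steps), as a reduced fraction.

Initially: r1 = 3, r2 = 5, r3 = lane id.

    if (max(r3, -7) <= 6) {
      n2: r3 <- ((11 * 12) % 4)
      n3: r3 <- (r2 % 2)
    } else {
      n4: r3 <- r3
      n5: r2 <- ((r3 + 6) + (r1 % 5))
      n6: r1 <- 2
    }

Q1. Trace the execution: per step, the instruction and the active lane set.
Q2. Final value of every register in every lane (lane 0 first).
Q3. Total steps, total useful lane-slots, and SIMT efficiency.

step 0: eval (max(r3, -7) <= 6)      {0,1,2,3,4,5,6,7}
step 1: r3 <- ((11 * 12) % 4)        {0,1,2,3,4,5,6}
step 2: r3 <- (r2 % 2)               {0,1,2,3,4,5,6}
step 3: r3 <- r3                     {7}
step 4: r2 <- ((r3 + 6) + (r1 % 5))  {7}
step 5: r1 <- 2                      {7}

Answer: 6 steps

r1: 3,3,3,3,3,3,3,2
r2: 5,5,5,5,5,5,5,16
r3: 1,1,1,1,1,1,1,7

steps = 6; useful = 25; efficiency = 25/48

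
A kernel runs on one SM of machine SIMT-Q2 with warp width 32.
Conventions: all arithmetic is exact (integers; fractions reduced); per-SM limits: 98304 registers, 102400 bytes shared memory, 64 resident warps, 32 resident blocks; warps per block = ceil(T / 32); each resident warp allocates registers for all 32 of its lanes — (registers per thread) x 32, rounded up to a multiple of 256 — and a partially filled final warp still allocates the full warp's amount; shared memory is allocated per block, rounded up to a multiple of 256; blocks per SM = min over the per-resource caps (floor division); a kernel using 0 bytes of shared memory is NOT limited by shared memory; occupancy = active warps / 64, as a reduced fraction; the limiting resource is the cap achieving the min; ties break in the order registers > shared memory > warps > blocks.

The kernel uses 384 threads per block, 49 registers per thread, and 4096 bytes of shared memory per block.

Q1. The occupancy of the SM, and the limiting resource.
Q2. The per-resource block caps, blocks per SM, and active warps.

Answer: occupancy 3/4, limited by registers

registers: 4 blocks
shared memory: 25 blocks
warps: 5 blocks
blocks: 32 blocks

Answer: 4 blocks, 48 active warps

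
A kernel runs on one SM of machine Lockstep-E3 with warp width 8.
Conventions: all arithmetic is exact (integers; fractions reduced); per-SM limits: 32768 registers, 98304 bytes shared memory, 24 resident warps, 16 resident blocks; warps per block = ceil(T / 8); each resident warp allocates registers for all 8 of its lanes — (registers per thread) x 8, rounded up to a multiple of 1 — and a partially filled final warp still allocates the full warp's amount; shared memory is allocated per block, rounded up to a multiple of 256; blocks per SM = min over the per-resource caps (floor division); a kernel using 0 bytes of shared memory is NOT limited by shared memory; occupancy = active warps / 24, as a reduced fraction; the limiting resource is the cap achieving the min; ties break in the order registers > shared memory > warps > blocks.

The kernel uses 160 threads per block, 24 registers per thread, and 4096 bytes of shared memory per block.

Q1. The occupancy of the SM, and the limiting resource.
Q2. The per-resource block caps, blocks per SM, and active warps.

Answer: occupancy 5/6, limited by warps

registers: 8 blocks
shared memory: 24 blocks
warps: 1 block
blocks: 16 blocks

Answer: 1 block, 20 active warps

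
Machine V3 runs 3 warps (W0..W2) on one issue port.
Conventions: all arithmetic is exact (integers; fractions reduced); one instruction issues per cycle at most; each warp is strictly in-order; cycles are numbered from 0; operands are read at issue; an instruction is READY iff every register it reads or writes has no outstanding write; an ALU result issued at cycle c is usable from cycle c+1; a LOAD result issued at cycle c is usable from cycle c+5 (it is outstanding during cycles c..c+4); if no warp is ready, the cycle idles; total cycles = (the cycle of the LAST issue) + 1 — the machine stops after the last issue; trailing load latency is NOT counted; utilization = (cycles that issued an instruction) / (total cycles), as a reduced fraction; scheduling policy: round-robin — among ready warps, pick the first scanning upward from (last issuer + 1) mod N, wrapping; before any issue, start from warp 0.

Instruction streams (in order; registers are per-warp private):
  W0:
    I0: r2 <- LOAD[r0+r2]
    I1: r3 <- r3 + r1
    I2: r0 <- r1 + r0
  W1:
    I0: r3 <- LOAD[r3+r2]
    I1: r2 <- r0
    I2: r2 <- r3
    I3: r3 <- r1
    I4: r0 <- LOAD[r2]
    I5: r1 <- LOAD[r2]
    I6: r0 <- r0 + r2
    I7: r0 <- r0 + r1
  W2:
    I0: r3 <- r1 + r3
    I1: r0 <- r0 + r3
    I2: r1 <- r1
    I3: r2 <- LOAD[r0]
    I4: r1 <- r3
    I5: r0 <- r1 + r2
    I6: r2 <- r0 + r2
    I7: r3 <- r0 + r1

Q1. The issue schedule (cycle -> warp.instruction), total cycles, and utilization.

cycle 0: W0.I0
cycle 1: W1.I0
cycle 2: W2.I0
cycle 3: W0.I1
cycle 4: W1.I1
cycle 5: W2.I1
cycle 6: W0.I2
cycle 7: W1.I2
cycle 8: W2.I2
cycle 9: W1.I3
cycle 10: W2.I3
cycle 11: W1.I4
cycle 12: W2.I4
cycle 13: W1.I5
cycle 14: idle
cycle 15: W2.I5
cycle 16: W1.I6
cycle 17: W2.I6
cycle 18: W1.I7
cycle 19: W2.I7

Answer: 20 cycles, utilization 19/20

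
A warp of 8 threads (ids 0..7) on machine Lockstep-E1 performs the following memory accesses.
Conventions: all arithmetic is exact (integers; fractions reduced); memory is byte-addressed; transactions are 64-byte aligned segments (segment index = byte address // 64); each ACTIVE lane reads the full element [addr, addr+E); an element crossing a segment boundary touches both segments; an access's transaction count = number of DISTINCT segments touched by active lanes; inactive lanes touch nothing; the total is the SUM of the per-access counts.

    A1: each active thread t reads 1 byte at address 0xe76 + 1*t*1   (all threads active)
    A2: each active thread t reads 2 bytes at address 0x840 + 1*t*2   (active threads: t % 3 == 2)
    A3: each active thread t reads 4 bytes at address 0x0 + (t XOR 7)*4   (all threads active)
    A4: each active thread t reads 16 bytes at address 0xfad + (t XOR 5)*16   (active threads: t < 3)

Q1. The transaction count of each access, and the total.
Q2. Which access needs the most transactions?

A1: 1 transaction
A2: 1 transaction
A3: 1 transaction
A4: 2 transactions

Answer: 1,1,1,2; total 5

Answer: A4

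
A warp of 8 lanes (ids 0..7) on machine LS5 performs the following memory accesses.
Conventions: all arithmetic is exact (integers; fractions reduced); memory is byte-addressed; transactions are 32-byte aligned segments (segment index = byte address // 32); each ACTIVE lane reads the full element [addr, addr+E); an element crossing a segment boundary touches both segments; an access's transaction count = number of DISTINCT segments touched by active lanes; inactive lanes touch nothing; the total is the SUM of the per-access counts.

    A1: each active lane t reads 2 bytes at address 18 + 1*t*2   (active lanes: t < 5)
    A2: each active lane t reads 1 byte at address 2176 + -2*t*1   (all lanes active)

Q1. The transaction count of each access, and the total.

A1: 1 transaction
A2: 2 transactions

Answer: 1,2; total 3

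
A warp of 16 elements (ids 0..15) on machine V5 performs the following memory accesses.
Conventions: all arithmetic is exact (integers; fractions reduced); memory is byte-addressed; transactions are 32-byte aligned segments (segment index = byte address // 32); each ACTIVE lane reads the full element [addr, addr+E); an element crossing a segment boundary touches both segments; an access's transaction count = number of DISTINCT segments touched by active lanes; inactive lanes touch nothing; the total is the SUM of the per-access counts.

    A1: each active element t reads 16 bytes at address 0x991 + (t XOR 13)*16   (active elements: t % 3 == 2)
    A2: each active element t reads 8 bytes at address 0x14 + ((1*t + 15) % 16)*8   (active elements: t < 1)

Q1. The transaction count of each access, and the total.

A1: 5 transactions
A2: 1 transaction

Answer: 5,1; total 6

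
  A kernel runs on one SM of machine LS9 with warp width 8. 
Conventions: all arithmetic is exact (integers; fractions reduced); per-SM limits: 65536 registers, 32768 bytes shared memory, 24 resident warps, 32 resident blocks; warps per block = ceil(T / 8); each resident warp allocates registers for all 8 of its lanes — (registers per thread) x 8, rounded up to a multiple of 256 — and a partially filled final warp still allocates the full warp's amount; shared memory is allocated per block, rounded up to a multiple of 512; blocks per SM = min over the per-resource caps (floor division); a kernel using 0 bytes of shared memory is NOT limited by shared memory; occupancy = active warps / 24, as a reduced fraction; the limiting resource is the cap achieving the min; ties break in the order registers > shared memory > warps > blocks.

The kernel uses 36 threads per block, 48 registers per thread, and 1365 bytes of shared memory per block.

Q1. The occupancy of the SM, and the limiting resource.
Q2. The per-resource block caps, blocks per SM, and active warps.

Answer: occupancy 5/6, limited by warps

registers: 25 blocks
shared memory: 21 blocks
warps: 4 blocks
blocks: 32 blocks

Answer: 4 blocks, 20 active warps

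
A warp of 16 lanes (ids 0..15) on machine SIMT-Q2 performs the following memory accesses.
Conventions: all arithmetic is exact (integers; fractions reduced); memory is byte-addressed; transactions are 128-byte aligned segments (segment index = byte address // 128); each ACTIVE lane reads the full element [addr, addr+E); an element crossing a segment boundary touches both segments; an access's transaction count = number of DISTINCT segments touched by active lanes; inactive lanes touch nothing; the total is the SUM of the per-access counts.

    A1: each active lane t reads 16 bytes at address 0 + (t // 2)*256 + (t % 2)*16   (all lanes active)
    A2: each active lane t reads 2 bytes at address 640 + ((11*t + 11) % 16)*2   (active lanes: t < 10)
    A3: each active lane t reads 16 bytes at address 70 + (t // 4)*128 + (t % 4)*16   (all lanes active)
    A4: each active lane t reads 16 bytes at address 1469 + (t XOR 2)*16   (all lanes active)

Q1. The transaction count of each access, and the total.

A1: 8 transactions
A2: 1 transaction
A3: 5 transactions
A4: 3 transactions

Answer: 8,1,5,3; total 17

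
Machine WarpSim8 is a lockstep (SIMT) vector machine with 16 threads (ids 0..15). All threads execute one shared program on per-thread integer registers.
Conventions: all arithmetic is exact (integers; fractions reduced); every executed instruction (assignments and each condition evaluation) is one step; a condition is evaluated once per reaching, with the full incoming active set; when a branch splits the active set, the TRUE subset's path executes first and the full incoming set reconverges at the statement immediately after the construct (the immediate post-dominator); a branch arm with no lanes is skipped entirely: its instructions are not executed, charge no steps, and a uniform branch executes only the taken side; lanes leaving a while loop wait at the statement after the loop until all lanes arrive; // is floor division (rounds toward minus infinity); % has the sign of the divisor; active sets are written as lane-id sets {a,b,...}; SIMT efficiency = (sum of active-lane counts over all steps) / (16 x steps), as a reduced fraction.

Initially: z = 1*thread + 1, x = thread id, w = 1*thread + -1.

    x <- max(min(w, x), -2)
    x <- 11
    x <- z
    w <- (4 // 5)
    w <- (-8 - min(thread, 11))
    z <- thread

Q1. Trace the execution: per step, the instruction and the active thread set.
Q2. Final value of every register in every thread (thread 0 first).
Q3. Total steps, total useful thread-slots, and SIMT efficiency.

step 0: x <- max(min(w, x), -2)      {0,1,2,3,4,5,6,7,8,9,10,11,12,13,14,15}
step 1: x <- 11                      {0,1,2,3,4,5,6,7,8,9,10,11,12,13,14,15}
step 2: x <- z                       {0,1,2,3,4,5,6,7,8,9,10,11,12,13,14,15}
step 3: w <- (4 // 5)                {0,1,2,3,4,5,6,7,8,9,10,11,12,13,14,15}
step 4: w <- (-8 - min(thread, 11))  {0,1,2,3,4,5,6,7,8,9,10,11,12,13,14,15}
step 5: z <- thread                  {0,1,2,3,4,5,6,7,8,9,10,11,12,13,14,15}

Answer: 6 steps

z: 0,1,2,3,4,5,6,7,8,9,10,11,12,13,14,15
x: 1,2,3,4,5,6,7,8,9,10,11,12,13,14,15,16
w: -8,-9,-10,-11,-12,-13,-14,-15,-16,-17,-18,-19,-19,-19,-19,-19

steps = 6; useful = 96; efficiency = 96/96 = 1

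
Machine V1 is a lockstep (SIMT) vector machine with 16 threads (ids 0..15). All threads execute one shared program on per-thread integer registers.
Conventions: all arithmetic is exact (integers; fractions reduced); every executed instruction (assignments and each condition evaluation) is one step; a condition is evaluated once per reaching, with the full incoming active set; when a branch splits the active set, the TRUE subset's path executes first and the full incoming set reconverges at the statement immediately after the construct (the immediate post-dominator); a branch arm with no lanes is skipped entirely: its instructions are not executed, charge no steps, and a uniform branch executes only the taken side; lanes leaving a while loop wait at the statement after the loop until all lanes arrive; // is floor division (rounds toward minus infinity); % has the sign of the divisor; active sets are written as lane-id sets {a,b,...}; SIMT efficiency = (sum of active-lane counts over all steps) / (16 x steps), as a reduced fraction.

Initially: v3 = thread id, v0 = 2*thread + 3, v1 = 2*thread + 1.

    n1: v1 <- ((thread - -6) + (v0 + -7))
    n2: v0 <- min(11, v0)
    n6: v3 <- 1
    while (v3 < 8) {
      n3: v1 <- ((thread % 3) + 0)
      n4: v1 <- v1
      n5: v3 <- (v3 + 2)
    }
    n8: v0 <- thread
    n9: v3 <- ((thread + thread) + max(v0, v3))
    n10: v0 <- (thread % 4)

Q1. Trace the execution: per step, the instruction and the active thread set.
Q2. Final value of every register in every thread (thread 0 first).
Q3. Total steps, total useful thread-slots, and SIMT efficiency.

step 0: v1 <- ((thread - -6) + (v0 + -7)) {0,1,2,3,4,5,6,7,8,9,10,11,12,13,14,15}
step 1: v0 <- min(11, v0)            {0,1,2,3,4,5,6,7,8,9,10,11,12,13,14,15}
step 2: v3 <- 1                      {0,1,2,3,4,5,6,7,8,9,10,11,12,13,14,15}
step 3: eval (v3 < 8)                {0,1,2,3,4,5,6,7,8,9,10,11,12,13,14,15}
step 4: v1 <- ((thread % 3) + 0)     {0,1,2,3,4,5,6,7,8,9,10,11,12,13,14,15}
step 5: v1 <- v1                     {0,1,2,3,4,5,6,7,8,9,10,11,12,13,14,15}
step 6: v3 <- (v3 + 2)               {0,1,2,3,4,5,6,7,8,9,10,11,12,13,14,15}
step 7: eval (v3 < 8)                {0,1,2,3,4,5,6,7,8,9,10,11,12,13,14,15}
step 8: v1 <- ((thread % 3) + 0)     {0,1,2,3,4,5,6,7,8,9,10,11,12,13,14,15}
step 9: v1 <- v1                     {0,1,2,3,4,5,6,7,8,9,10,11,12,13,14,15}
step 10: v3 <- (v3 + 2)               {0,1,2,3,4,5,6,7,8,9,10,11,12,13,14,15}
step 11: eval (v3 < 8)                {0,1,2,3,4,5,6,7,8,9,10,11,12,13,14,15}
step 12: v1 <- ((thread % 3) + 0)     {0,1,2,3,4,5,6,7,8,9,10,11,12,13,14,15}
step 13: v1 <- v1                     {0,1,2,3,4,5,6,7,8,9,10,11,12,13,14,15}
step 14: v3 <- (v3 + 2)               {0,1,2,3,4,5,6,7,8,9,10,11,12,13,14,15}
step 15: eval (v3 < 8)                {0,1,2,3,4,5,6,7,8,9,10,11,12,13,14,15}
step 16: v1 <- ((thread % 3) + 0)     {0,1,2,3,4,5,6,7,8,9,10,11,12,13,14,15}
step 17: v1 <- v1                     {0,1,2,3,4,5,6,7,8,9,10,11,12,13,14,15}
step 18: v3 <- (v3 + 2)               {0,1,2,3,4,5,6,7,8,9,10,11,12,13,14,15}
step 19: eval (v3 < 8)                {0,1,2,3,4,5,6,7,8,9,10,11,12,13,14,15}
step 20: v0 <- thread                 {0,1,2,3,4,5,6,7,8,9,10,11,12,13,14,15}
step 21: v3 <- ((thread + thread) + max(v0, v3)) {0,1,2,3,4,5,6,7,8,9,10,11,12,13,14,15}
step 22: v0 <- (thread % 4)           {0,1,2,3,4,5,6,7,8,9,10,11,12,13,14,15}

Answer: 23 steps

v3: 9,11,13,15,17,19,21,23,25,27,30,33,36,39,42,45
v0: 0,1,2,3,0,1,2,3,0,1,2,3,0,1,2,3
v1: 0,1,2,0,1,2,0,1,2,0,1,2,0,1,2,0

steps = 23; useful = 368; efficiency = 368/368 = 1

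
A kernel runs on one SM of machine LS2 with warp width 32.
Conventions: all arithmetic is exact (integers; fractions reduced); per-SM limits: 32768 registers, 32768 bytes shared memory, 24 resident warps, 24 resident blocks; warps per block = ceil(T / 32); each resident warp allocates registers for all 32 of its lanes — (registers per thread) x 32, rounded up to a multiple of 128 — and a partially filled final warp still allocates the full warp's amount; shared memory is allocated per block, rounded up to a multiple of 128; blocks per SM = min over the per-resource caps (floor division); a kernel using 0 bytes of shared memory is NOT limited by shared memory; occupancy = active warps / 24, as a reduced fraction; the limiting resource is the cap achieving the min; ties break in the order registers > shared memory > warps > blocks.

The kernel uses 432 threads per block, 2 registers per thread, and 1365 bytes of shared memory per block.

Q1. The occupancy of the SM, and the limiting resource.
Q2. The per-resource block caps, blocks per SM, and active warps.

Answer: occupancy 7/12, limited by warps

registers: 18 blocks
shared memory: 23 blocks
warps: 1 block
blocks: 24 blocks

Answer: 1 block, 14 active warps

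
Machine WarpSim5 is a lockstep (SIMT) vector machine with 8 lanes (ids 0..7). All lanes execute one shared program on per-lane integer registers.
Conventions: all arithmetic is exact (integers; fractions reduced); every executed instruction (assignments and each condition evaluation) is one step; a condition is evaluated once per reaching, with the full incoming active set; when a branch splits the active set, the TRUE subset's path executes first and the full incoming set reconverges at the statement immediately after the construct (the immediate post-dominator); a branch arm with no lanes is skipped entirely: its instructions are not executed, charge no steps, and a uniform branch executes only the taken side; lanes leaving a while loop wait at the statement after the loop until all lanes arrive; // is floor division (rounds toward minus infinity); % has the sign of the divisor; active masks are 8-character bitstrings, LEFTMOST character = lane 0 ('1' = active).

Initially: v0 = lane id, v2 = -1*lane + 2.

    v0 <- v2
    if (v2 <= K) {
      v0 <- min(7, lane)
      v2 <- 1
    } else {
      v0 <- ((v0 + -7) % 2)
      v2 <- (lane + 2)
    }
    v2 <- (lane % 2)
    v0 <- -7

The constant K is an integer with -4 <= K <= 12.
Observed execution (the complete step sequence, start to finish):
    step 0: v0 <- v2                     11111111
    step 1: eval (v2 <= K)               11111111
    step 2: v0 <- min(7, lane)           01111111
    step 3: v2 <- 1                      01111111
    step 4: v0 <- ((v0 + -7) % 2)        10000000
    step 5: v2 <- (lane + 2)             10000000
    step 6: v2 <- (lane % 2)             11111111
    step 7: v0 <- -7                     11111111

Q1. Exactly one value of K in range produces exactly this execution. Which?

Answer: K = 1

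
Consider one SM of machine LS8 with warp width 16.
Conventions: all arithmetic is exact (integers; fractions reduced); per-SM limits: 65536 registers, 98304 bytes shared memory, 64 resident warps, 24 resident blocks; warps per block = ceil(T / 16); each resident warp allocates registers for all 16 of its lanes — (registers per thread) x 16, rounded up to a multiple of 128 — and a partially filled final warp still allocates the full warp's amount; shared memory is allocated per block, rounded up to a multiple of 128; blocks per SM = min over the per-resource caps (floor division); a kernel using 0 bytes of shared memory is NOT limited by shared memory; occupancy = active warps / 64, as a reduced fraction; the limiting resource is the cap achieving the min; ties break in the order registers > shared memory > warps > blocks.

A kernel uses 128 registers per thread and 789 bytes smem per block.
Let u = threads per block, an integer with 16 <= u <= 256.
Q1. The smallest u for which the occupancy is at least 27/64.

Answer: u = 17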